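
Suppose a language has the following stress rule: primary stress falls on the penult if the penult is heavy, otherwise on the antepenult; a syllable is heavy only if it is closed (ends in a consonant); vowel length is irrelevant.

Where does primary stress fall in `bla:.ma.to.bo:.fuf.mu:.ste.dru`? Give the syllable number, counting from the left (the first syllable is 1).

6

Weights: 6 mu: L, 7 ste L, 8 dru L.
The penult (syllable 7, ste) is light, so stress falls on the antepenult (syllable 6, mu:).
Primary stress: syllable 6 → bla:.ma.to.bo:.fuf.ˈmu:.ste.dru.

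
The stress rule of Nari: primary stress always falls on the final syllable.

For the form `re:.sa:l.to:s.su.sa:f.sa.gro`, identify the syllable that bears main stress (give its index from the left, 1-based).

7

The word has 7 syllables; the final syllable is syllable 7 (gro).
Primary stress: syllable 7 → re:.sa:l.to:s.su.sa:f.sa.ˈgro.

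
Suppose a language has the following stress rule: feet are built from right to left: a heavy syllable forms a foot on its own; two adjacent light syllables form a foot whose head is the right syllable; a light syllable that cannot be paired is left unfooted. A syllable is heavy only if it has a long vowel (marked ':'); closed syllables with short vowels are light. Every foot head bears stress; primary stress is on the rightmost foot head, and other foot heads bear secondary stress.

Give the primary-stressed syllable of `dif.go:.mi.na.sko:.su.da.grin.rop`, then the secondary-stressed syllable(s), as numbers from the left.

Weights: 1 dif L, 2 go: H, 3 mi L, 4 na L, 5 sko: H, 6 su L, 7 da L, 8 grin L, 9 rop L.
Parse right to left (heavy = foot alone; LL = one foot; stranded L unfooted): dif (ˈgo:) (mi.ˈna) (ˈsko:) (su.ˈda) (grin.ˈrop).
Foot heads: 2, 4, 5, 7, 9.
Primary stress on the rightmost head = syllable 9.
Secondary stress on 2, 4, 5, 7: dif.ˌgo:.mi.ˌna.ˌsko:.su.ˌda.grin.ˈrop.

primary 9, secondary 2, 4, 5, 7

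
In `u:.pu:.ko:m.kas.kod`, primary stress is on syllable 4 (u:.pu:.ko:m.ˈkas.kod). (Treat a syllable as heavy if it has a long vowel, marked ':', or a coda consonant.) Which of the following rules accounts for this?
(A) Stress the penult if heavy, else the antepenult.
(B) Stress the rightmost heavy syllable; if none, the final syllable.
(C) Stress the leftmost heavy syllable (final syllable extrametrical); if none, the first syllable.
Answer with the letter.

Rule A → syllable 4 ✓.
Rule B → syllable 5 (observed: 4).
Rule C → syllable 1 (observed: 4).

A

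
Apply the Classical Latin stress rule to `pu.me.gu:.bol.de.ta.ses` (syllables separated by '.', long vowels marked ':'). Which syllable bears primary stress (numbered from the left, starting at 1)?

5

Classical Latin: stress the penult if heavy (long vowel or closed), else the antepenult.
Weights: 5 de L, 6 ta L, 7 ses H.
The penult (syllable 6, ta) is light, so stress falls on the antepenult (syllable 5, de).
Stress on syllable 5: pu.me.gu:.bol.ˈde.ta.ses.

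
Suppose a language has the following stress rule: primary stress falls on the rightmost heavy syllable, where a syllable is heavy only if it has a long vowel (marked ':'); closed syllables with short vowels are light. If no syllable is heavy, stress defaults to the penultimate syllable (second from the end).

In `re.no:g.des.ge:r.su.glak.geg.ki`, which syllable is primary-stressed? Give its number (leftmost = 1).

4

Weights: 1 re L, 2 no:g H, 3 des L, 4 ge:r H, 5 su L, 6 glak L, 7 geg L, 8 ki L.
Heavy syllables in the domain: 2, 4. The rightmost is syllable 4 (ge:r).
Primary stress: syllable 4 → re.no:g.des.ˈge:r.su.glak.geg.ki.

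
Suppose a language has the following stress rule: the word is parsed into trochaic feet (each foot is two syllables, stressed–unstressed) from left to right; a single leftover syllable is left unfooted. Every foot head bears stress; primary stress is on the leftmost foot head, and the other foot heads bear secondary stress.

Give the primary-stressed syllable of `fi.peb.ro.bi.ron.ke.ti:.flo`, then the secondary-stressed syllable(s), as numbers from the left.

primary 1, secondary 3, 5, 7

Parse left to right into trochaic (ˈσσ) feet: (ˈfi.peb) (ˈro.bi) (ˈron.ke) (ˈti:.flo).
Foot heads (stressed positions): 1, 3, 5, 7.
End Rule Leftmost: primary stress on the leftmost head = syllable 1.
Secondary stress on 3, 5, 7: ˈfi.peb.ˌro.bi.ˌron.ke.ˌti:.flo.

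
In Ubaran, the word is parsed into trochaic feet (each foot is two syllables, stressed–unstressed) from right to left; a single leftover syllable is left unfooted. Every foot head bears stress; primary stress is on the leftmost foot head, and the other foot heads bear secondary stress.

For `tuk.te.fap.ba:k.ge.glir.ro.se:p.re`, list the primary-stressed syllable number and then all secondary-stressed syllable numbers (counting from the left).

Parse right to left into trochaic (ˈσσ) feet: tuk (ˈte.fap) (ˈba:k.ge) (ˈglir.ro) (ˈse:p.re). Syllable 1 is left unfooted.
Foot heads (stressed positions): 2, 4, 6, 8.
End Rule Leftmost: primary stress on the leftmost head = syllable 2.
Secondary stress on 4, 6, 8: tuk.ˈte.fap.ˌba:k.ge.ˌglir.ro.ˌse:p.re.

primary 2, secondary 4, 6, 8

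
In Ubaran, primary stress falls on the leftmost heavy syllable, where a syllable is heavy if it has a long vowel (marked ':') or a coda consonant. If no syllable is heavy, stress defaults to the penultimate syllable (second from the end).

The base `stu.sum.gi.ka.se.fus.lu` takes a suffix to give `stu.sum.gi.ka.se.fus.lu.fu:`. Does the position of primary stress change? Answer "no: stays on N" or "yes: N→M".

Base `stu.sum.gi.ka.se.fus.lu` (7 syllables):
  Weights: 1 stu L, 2 sum H, 3 gi L, 4 ka L, 5 se L, 6 fus H, 7 lu L.
  Heavy syllables in the domain: 2, 6. The leftmost is syllable 2 (sum).
  → primary stress on syllable 2.
Suffixed `stu.sum.gi.ka.se.fus.lu.fu:` (8 syllables):
  Weights: 1 stu L, 2 sum H, 3 gi L, 4 ka L, 5 se L, 6 fus H, 7 lu L, 8 fu: H.
  Heavy syllables in the domain: 2, 6, 8. The leftmost is syllable 2 (sum).
  → primary stress on syllable 2.

no: stays on 2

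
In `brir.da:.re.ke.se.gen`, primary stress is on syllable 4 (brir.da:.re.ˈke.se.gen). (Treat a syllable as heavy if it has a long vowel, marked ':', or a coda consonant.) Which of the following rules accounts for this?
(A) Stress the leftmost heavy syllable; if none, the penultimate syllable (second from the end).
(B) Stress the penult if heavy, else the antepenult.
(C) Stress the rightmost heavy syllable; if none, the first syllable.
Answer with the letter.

B

Rule A → syllable 1 (observed: 4).
Rule B → syllable 4 ✓.
Rule C → syllable 6 (observed: 4).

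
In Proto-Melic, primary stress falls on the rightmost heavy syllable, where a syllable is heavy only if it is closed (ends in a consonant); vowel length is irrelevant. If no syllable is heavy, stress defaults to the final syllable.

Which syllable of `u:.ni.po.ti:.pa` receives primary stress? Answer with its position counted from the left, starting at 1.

Weights: 1 u: L, 2 ni L, 3 po L, 4 ti: L, 5 pa L.
No heavy syllable in the domain; default to the final syllable = syllable 5.
Primary stress: syllable 5 → u:.ni.po.ti:.ˈpa.

5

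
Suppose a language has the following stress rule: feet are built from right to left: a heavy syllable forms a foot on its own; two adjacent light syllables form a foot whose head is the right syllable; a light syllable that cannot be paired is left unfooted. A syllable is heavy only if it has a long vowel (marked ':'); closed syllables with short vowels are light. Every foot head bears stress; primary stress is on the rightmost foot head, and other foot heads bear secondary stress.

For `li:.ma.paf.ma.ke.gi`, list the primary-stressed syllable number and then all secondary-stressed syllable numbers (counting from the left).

primary 6, secondary 1, 4

Weights: 1 li: H, 2 ma L, 3 paf L, 4 ma L, 5 ke L, 6 gi L.
Parse right to left (heavy = foot alone; LL = one foot; stranded L unfooted): (ˈli:) ma (paf.ˈma) (ke.ˈgi).
Foot heads: 1, 4, 6.
Primary stress on the rightmost head = syllable 6.
Secondary stress on 1, 4: ˌli:.ma.paf.ˌma.ke.ˈgi.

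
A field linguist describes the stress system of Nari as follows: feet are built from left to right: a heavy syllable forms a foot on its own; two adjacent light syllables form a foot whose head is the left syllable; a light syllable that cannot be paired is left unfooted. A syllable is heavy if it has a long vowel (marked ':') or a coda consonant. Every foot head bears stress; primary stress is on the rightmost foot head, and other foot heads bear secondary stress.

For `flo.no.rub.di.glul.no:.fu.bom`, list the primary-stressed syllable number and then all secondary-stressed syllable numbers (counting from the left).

primary 8, secondary 1, 3, 5, 6

Weights: 1 flo L, 2 no L, 3 rub H, 4 di L, 5 glul H, 6 no: H, 7 fu L, 8 bom H.
Parse left to right (heavy = foot alone; LL = one foot; stranded L unfooted): (ˈflo.no) (ˈrub) di (ˈglul) (ˈno:) fu (ˈbom).
Foot heads: 1, 3, 5, 6, 8.
Primary stress on the rightmost head = syllable 8.
Secondary stress on 1, 3, 5, 6: ˌflo.no.ˌrub.di.ˌglul.ˌno:.fu.ˈbom.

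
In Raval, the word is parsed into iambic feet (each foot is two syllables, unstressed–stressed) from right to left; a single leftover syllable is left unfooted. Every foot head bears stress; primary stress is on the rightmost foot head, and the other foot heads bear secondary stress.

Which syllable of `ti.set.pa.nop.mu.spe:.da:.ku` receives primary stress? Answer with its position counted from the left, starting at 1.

Parse right to left into iambic (σˈσ) feet: (ti.ˈset) (pa.ˈnop) (mu.ˈspe:) (da:.ˈku).
Foot heads (stressed positions): 2, 4, 6, 8.
End Rule Rightmost: primary stress on the rightmost head = syllable 8.
Primary stress: syllable 8 → ti.set.pa.nop.mu.spe:.da:.ˈku.

8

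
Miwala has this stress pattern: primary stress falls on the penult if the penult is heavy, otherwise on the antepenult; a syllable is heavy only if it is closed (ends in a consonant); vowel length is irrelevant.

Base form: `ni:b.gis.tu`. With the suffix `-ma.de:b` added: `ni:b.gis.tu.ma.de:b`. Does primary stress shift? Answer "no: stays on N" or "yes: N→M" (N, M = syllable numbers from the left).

yes: 2→3

Base `ni:b.gis.tu` (3 syllables):
  Weights: 1 ni:b H, 2 gis H, 3 tu L.
  The penult (syllable 2, gis) is heavy, so it takes stress.
  → primary stress on syllable 2.
Suffixed `ni:b.gis.tu.ma.de:b` (5 syllables):
  Weights: 3 tu L, 4 ma L, 5 de:b H.
  The penult (syllable 4, ma) is light, so stress falls on the antepenult (syllable 3, tu).
  → primary stress on syllable 3.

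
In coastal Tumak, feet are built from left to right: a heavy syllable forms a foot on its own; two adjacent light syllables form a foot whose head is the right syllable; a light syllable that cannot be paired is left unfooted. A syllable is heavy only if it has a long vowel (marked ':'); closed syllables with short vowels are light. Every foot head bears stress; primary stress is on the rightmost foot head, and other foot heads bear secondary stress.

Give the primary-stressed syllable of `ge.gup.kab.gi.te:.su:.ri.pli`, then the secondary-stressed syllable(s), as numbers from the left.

primary 8, secondary 2, 4, 5, 6

Weights: 1 ge L, 2 gup L, 3 kab L, 4 gi L, 5 te: H, 6 su: H, 7 ri L, 8 pli L.
Parse left to right (heavy = foot alone; LL = one foot; stranded L unfooted): (ge.ˈgup) (kab.ˈgi) (ˈte:) (ˈsu:) (ri.ˈpli).
Foot heads: 2, 4, 5, 6, 8.
Primary stress on the rightmost head = syllable 8.
Secondary stress on 2, 4, 5, 6: ge.ˌgup.kab.ˌgi.ˌte:.ˌsu:.ri.ˈpli.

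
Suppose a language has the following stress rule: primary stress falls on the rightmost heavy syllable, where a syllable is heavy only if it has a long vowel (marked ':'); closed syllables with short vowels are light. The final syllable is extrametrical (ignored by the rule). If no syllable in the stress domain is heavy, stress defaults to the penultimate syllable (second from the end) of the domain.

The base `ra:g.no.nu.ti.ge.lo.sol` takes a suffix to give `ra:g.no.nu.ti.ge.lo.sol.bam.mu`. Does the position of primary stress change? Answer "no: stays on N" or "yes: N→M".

Base `ra:g.no.nu.ti.ge.lo.sol` (7 syllables):
  The final syllable (7, sol) is extrametrical; the stress domain is syllables 1–6.
  Weights: 1 ra:g H, 2 no L, 3 nu L, 4 ti L, 5 ge L, 6 lo L.
  Heavy syllables in the domain: 1. The rightmost is syllable 1 (ra:g).
  → primary stress on syllable 1.
Suffixed `ra:g.no.nu.ti.ge.lo.sol.bam.mu` (9 syllables):
  The final syllable (9, mu) is extrametrical; the stress domain is syllables 1–8.
  Weights: 1 ra:g H, 2 no L, 3 nu L, 4 ti L, 5 ge L, 6 lo L, 7 sol L, 8 bam L.
  Heavy syllables in the domain: 1. The rightmost is syllable 1 (ra:g).
  → primary stress on syllable 1.

no: stays on 1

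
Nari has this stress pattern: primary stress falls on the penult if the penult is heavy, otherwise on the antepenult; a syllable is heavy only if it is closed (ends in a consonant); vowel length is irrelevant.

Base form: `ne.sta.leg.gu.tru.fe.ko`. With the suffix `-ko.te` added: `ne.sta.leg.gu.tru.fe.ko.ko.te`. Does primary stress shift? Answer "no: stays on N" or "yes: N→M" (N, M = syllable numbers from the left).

Base `ne.sta.leg.gu.tru.fe.ko` (7 syllables):
  Weights: 5 tru L, 6 fe L, 7 ko L.
  The penult (syllable 6, fe) is light, so stress falls on the antepenult (syllable 5, tru).
  → primary stress on syllable 5.
Suffixed `ne.sta.leg.gu.tru.fe.ko.ko.te` (9 syllables):
  Weights: 7 ko L, 8 ko L, 9 te L.
  The penult (syllable 8, ko) is light, so stress falls on the antepenult (syllable 7, ko).
  → primary stress on syllable 7.

yes: 5→7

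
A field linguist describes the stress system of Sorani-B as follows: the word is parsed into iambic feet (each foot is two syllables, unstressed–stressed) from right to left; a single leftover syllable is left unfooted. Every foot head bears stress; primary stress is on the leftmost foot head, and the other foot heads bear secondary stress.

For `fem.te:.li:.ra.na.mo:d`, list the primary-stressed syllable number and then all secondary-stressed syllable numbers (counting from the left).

primary 2, secondary 4, 6

Parse right to left into iambic (σˈσ) feet: (fem.ˈte:) (li:.ˈra) (na.ˈmo:d).
Foot heads (stressed positions): 2, 4, 6.
End Rule Leftmost: primary stress on the leftmost head = syllable 2.
Secondary stress on 4, 6: fem.ˈte:.li:.ˌra.na.ˌmo:d.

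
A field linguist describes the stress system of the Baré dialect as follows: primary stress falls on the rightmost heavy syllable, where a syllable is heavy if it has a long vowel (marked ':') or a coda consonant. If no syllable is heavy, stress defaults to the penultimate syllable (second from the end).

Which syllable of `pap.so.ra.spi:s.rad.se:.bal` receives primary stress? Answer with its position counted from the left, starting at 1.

7

Weights: 1 pap H, 2 so L, 3 ra L, 4 spi:s H, 5 rad H, 6 se: H, 7 bal H.
Heavy syllables in the domain: 1, 4, 5, 6, 7. The rightmost is syllable 7 (bal).
Primary stress: syllable 7 → pap.so.ra.spi:s.rad.se:.ˈbal.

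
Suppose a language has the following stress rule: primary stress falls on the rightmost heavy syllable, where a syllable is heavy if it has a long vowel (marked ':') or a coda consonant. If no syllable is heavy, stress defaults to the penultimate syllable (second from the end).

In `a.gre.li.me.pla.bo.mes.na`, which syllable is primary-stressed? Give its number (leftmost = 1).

Weights: 1 a L, 2 gre L, 3 li L, 4 me L, 5 pla L, 6 bo L, 7 mes H, 8 na L.
Heavy syllables in the domain: 7. The rightmost is syllable 7 (mes).
Primary stress: syllable 7 → a.gre.li.me.pla.bo.ˈmes.na.

7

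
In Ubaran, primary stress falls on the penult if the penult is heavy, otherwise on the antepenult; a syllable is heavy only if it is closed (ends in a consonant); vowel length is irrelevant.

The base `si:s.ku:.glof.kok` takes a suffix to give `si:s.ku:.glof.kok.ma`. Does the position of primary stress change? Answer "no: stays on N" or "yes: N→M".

Base `si:s.ku:.glof.kok` (4 syllables):
  Weights: 2 ku: L, 3 glof H, 4 kok H.
  The penult (syllable 3, glof) is heavy, so it takes stress.
  → primary stress on syllable 3.
Suffixed `si:s.ku:.glof.kok.ma` (5 syllables):
  Weights: 3 glof H, 4 kok H, 5 ma L.
  The penult (syllable 4, kok) is heavy, so it takes stress.
  → primary stress on syllable 4.

yes: 3→4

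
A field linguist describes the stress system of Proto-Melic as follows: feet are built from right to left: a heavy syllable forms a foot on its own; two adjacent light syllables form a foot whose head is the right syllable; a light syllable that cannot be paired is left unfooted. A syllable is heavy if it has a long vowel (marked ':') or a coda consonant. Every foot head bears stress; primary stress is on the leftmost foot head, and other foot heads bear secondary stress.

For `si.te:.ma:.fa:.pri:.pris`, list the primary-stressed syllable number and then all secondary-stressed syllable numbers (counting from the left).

Weights: 1 si L, 2 te: H, 3 ma: H, 4 fa: H, 5 pri: H, 6 pris H.
Parse right to left (heavy = foot alone; LL = one foot; stranded L unfooted): si (ˈte:) (ˈma:) (ˈfa:) (ˈpri:) (ˈpris).
Foot heads: 2, 3, 4, 5, 6.
Primary stress on the leftmost head = syllable 2.
Secondary stress on 3, 4, 5, 6: si.ˈte:.ˌma:.ˌfa:.ˌpri:.ˌpris.

primary 2, secondary 3, 4, 5, 6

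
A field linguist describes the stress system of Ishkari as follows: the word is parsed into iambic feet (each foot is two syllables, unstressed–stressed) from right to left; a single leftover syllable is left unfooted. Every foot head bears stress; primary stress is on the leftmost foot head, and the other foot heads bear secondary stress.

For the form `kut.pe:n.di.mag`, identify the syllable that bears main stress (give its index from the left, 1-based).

2

Parse right to left into iambic (σˈσ) feet: (kut.ˈpe:n) (di.ˈmag).
Foot heads (stressed positions): 2, 4.
End Rule Leftmost: primary stress on the leftmost head = syllable 2.
Primary stress: syllable 2 → kut.ˈpe:n.di.mag.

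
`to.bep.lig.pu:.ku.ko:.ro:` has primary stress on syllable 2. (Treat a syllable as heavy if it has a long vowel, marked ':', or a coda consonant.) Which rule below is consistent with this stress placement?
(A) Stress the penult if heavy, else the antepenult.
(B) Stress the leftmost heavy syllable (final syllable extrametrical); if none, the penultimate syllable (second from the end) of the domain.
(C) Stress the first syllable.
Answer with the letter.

B

Rule A → syllable 6 (observed: 2).
Rule B → syllable 2 ✓.
Rule C → syllable 1 (observed: 2).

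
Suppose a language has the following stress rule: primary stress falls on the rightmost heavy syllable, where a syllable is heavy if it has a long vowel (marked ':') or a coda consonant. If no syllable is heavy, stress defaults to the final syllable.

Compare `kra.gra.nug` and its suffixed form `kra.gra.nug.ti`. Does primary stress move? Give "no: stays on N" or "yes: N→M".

Base `kra.gra.nug` (3 syllables):
  Weights: 1 kra L, 2 gra L, 3 nug H.
  Heavy syllables in the domain: 3. The rightmost is syllable 3 (nug).
  → primary stress on syllable 3.
Suffixed `kra.gra.nug.ti` (4 syllables):
  Weights: 1 kra L, 2 gra L, 3 nug H, 4 ti L.
  Heavy syllables in the domain: 3. The rightmost is syllable 3 (nug).
  → primary stress on syllable 3.

no: stays on 3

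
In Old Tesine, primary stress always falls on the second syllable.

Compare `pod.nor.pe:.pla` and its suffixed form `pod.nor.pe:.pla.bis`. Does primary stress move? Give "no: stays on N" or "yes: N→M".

Base `pod.nor.pe:.pla` (4 syllables):
  The word has 4 syllables; the second syllable is syllable 2 (nor).
  → primary stress on syllable 2.
Suffixed `pod.nor.pe:.pla.bis` (5 syllables):
  The word has 5 syllables; the second syllable is syllable 2 (nor).
  → primary stress on syllable 2.

no: stays on 2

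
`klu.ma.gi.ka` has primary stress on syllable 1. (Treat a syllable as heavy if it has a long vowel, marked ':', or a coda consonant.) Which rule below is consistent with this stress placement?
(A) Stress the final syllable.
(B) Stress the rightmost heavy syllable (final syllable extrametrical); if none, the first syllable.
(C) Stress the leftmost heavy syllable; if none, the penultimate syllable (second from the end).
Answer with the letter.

B

Rule A → syllable 4 (observed: 1).
Rule B → syllable 1 ✓.
Rule C → syllable 3 (observed: 1).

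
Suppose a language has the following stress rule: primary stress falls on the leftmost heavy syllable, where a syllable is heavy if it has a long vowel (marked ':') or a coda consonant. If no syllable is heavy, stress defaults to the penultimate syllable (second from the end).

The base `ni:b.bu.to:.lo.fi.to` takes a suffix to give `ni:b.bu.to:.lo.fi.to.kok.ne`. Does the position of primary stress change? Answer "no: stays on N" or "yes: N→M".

Base `ni:b.bu.to:.lo.fi.to` (6 syllables):
  Weights: 1 ni:b H, 2 bu L, 3 to: H, 4 lo L, 5 fi L, 6 to L.
  Heavy syllables in the domain: 1, 3. The leftmost is syllable 1 (ni:b).
  → primary stress on syllable 1.
Suffixed `ni:b.bu.to:.lo.fi.to.kok.ne` (8 syllables):
  Weights: 1 ni:b H, 2 bu L, 3 to: H, 4 lo L, 5 fi L, 6 to L, 7 kok H, 8 ne L.
  Heavy syllables in the domain: 1, 3, 7. The leftmost is syllable 1 (ni:b).
  → primary stress on syllable 1.

no: stays on 1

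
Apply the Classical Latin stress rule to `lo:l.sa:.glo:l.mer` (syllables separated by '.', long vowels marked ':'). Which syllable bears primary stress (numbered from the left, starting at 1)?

Classical Latin: stress the penult if heavy (long vowel or closed), else the antepenult.
Weights: 2 sa: H, 3 glo:l H, 4 mer H.
The penult (syllable 3, glo:l) is heavy, so it takes stress.
Stress on syllable 3: lo:l.sa:.ˈglo:l.mer.

3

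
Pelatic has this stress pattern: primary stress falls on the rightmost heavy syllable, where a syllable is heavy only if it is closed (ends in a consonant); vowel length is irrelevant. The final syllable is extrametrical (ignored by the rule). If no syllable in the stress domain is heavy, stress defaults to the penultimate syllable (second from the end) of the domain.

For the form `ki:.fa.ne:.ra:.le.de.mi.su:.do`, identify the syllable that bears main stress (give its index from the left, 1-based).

7

The final syllable (9, do) is extrametrical; the stress domain is syllables 1–8.
Weights: 1 ki: L, 2 fa L, 3 ne: L, 4 ra: L, 5 le L, 6 de L, 7 mi L, 8 su: L.
No heavy syllable in the domain; default to the penultimate syllable (second from the end) of the domain = syllable 7.
Primary stress: syllable 7 → ki:.fa.ne:.ra:.le.de.ˈmi.su:.do.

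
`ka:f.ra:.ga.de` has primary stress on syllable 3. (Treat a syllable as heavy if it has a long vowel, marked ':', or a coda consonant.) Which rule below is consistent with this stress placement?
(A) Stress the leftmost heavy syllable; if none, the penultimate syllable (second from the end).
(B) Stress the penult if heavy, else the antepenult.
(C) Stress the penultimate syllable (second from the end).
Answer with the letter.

C

Rule A → syllable 1 (observed: 3).
Rule B → syllable 2 (observed: 3).
Rule C → syllable 3 ✓.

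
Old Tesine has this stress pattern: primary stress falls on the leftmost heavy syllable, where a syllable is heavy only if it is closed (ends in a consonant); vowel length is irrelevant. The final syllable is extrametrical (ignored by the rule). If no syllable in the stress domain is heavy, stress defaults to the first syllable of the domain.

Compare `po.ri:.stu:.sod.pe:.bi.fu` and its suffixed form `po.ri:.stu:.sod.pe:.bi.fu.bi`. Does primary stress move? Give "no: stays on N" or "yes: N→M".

no: stays on 4

Base `po.ri:.stu:.sod.pe:.bi.fu` (7 syllables):
  The final syllable (7, fu) is extrametrical; the stress domain is syllables 1–6.
  Weights: 1 po L, 2 ri: L, 3 stu: L, 4 sod H, 5 pe: L, 6 bi L.
  Heavy syllables in the domain: 4. The leftmost is syllable 4 (sod).
  → primary stress on syllable 4.
Suffixed `po.ri:.stu:.sod.pe:.bi.fu.bi` (8 syllables):
  The final syllable (8, bi) is extrametrical; the stress domain is syllables 1–7.
  Weights: 1 po L, 2 ri: L, 3 stu: L, 4 sod H, 5 pe: L, 6 bi L, 7 fu L.
  Heavy syllables in the domain: 4. The leftmost is syllable 4 (sod).
  → primary stress on syllable 4.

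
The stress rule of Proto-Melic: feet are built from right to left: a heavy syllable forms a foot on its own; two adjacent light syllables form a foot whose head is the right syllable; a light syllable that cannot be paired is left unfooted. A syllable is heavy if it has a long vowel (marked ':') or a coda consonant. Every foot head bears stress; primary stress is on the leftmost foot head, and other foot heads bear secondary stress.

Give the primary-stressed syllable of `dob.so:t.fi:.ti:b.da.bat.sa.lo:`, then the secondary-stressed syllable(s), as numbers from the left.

primary 1, secondary 2, 3, 4, 6, 8

Weights: 1 dob H, 2 so:t H, 3 fi: H, 4 ti:b H, 5 da L, 6 bat H, 7 sa L, 8 lo: H.
Parse right to left (heavy = foot alone; LL = one foot; stranded L unfooted): (ˈdob) (ˈso:t) (ˈfi:) (ˈti:b) da (ˈbat) sa (ˈlo:).
Foot heads: 1, 2, 3, 4, 6, 8.
Primary stress on the leftmost head = syllable 1.
Secondary stress on 2, 3, 4, 6, 8: ˈdob.ˌso:t.ˌfi:.ˌti:b.da.ˌbat.sa.ˌlo:.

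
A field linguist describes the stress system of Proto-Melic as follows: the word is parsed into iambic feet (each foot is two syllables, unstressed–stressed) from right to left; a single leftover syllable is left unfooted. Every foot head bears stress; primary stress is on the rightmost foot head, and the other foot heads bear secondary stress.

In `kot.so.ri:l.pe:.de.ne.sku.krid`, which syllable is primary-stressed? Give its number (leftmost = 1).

Parse right to left into iambic (σˈσ) feet: (kot.ˈso) (ri:l.ˈpe:) (de.ˈne) (sku.ˈkrid).
Foot heads (stressed positions): 2, 4, 6, 8.
End Rule Rightmost: primary stress on the rightmost head = syllable 8.
Primary stress: syllable 8 → kot.so.ri:l.pe:.de.ne.sku.ˈkrid.

8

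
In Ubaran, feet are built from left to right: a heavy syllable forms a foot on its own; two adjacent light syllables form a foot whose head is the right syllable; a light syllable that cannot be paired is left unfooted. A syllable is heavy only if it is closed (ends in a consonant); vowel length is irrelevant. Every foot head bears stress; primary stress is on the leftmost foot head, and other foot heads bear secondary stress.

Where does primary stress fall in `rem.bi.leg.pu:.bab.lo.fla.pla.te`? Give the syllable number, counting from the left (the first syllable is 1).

1

Weights: 1 rem H, 2 bi L, 3 leg H, 4 pu: L, 5 bab H, 6 lo L, 7 fla L, 8 pla L, 9 te L.
Parse left to right (heavy = foot alone; LL = one foot; stranded L unfooted): (ˈrem) bi (ˈleg) pu: (ˈbab) (lo.ˈfla) (pla.ˈte).
Foot heads: 1, 3, 5, 7, 9.
Primary stress on the leftmost head = syllable 1.
Primary stress: syllable 1 → ˈrem.bi.leg.pu:.bab.lo.fla.pla.te.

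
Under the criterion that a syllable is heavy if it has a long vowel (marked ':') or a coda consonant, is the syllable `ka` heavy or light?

light

`ka`: short vowel, open (no coda). Short vowel, open → light.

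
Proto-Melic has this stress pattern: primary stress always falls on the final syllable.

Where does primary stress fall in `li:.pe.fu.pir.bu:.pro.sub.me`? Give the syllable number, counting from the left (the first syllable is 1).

The word has 8 syllables; the final syllable is syllable 8 (me).
Primary stress: syllable 8 → li:.pe.fu.pir.bu:.pro.sub.ˈme.

8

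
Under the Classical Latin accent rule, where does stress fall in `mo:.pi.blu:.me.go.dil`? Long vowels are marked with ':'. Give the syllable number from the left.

4

Classical Latin: stress the penult if heavy (long vowel or closed), else the antepenult.
Weights: 4 me L, 5 go L, 6 dil H.
The penult (syllable 5, go) is light, so stress falls on the antepenult (syllable 4, me).
Stress on syllable 4: mo:.pi.blu:.ˈme.go.dil.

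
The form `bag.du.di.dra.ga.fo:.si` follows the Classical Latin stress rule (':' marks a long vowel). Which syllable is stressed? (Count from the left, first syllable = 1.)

6

Classical Latin: stress the penult if heavy (long vowel or closed), else the antepenult.
Weights: 5 ga L, 6 fo: H, 7 si L.
The penult (syllable 6, fo:) is heavy, so it takes stress.
Stress on syllable 6: bag.du.di.dra.ga.ˈfo:.si.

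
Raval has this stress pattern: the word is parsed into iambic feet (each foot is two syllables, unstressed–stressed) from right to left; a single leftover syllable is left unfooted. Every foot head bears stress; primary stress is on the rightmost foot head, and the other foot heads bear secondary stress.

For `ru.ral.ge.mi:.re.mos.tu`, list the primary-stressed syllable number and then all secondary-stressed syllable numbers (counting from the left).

primary 7, secondary 3, 5

Parse right to left into iambic (σˈσ) feet: ru (ral.ˈge) (mi:.ˈre) (mos.ˈtu). Syllable 1 is left unfooted.
Foot heads (stressed positions): 3, 5, 7.
End Rule Rightmost: primary stress on the rightmost head = syllable 7.
Secondary stress on 3, 5: ru.ral.ˌge.mi:.ˌre.mos.ˈtu.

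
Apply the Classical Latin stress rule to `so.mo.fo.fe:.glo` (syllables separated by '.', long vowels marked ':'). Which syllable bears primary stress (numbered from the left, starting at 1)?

4

Classical Latin: stress the penult if heavy (long vowel or closed), else the antepenult.
Weights: 3 fo L, 4 fe: H, 5 glo L.
The penult (syllable 4, fe:) is heavy, so it takes stress.
Stress on syllable 4: so.mo.fo.ˈfe:.glo.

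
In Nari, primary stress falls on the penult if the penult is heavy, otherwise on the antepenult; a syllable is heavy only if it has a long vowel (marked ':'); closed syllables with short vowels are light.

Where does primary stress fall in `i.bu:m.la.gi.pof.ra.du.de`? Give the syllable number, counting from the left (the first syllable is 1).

Weights: 6 ra L, 7 du L, 8 de L.
The penult (syllable 7, du) is light, so stress falls on the antepenult (syllable 6, ra).
Primary stress: syllable 6 → i.bu:m.la.gi.pof.ˈra.du.de.

6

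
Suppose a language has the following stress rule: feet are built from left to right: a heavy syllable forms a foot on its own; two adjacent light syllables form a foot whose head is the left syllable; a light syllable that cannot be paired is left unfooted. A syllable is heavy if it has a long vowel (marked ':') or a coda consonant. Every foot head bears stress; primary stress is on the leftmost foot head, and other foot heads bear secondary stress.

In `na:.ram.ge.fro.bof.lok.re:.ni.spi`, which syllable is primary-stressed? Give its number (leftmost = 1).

Weights: 1 na: H, 2 ram H, 3 ge L, 4 fro L, 5 bof H, 6 lok H, 7 re: H, 8 ni L, 9 spi L.
Parse left to right (heavy = foot alone; LL = one foot; stranded L unfooted): (ˈna:) (ˈram) (ˈge.fro) (ˈbof) (ˈlok) (ˈre:) (ˈni.spi).
Foot heads: 1, 2, 3, 5, 6, 7, 8.
Primary stress on the leftmost head = syllable 1.
Primary stress: syllable 1 → ˈna:.ram.ge.fro.bof.lok.re:.ni.spi.

1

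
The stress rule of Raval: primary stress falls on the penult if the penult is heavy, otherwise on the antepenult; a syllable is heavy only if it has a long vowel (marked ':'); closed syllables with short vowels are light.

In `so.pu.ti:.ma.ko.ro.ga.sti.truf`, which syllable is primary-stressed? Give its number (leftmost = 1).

7

Weights: 7 ga L, 8 sti L, 9 truf L.
The penult (syllable 8, sti) is light, so stress falls on the antepenult (syllable 7, ga).
Primary stress: syllable 7 → so.pu.ti:.ma.ko.ro.ˈga.sti.truf.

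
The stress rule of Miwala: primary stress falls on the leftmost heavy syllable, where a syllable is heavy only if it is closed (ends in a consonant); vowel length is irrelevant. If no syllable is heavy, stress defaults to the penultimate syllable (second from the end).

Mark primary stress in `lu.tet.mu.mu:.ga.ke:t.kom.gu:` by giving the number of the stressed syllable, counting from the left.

2

Weights: 1 lu L, 2 tet H, 3 mu L, 4 mu: L, 5 ga L, 6 ke:t H, 7 kom H, 8 gu: L.
Heavy syllables in the domain: 2, 6, 7. The leftmost is syllable 2 (tet).
Primary stress: syllable 2 → lu.ˈtet.mu.mu:.ga.ke:t.kom.gu:.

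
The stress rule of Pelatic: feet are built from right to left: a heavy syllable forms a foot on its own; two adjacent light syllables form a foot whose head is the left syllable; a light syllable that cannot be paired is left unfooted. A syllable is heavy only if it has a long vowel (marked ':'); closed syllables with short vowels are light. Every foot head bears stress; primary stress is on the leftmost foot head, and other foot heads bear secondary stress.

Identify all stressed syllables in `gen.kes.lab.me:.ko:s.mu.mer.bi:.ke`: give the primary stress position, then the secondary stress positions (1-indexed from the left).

Weights: 1 gen L, 2 kes L, 3 lab L, 4 me: H, 5 ko:s H, 6 mu L, 7 mer L, 8 bi: H, 9 ke L.
Parse right to left (heavy = foot alone; LL = one foot; stranded L unfooted): gen (ˈkes.lab) (ˈme:) (ˈko:s) (ˈmu.mer) (ˈbi:) ke.
Foot heads: 2, 4, 5, 6, 8.
Primary stress on the leftmost head = syllable 2.
Secondary stress on 4, 5, 6, 8: gen.ˈkes.lab.ˌme:.ˌko:s.ˌmu.mer.ˌbi:.ke.

primary 2, secondary 4, 5, 6, 8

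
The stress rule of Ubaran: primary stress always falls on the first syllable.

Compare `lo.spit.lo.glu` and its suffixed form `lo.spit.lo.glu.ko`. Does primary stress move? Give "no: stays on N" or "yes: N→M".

no: stays on 1

Base `lo.spit.lo.glu` (4 syllables):
  The word has 4 syllables; the first syllable is syllable 1 (lo).
  → primary stress on syllable 1.
Suffixed `lo.spit.lo.glu.ko` (5 syllables):
  The word has 5 syllables; the first syllable is syllable 1 (lo).
  → primary stress on syllable 1.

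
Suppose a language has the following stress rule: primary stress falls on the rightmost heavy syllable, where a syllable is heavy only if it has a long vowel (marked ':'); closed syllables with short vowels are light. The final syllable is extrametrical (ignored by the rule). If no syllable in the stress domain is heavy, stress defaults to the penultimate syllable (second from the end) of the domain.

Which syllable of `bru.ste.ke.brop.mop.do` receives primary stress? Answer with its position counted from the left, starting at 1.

The final syllable (6, do) is extrametrical; the stress domain is syllables 1–5.
Weights: 1 bru L, 2 ste L, 3 ke L, 4 brop L, 5 mop L.
No heavy syllable in the domain; default to the penultimate syllable (second from the end) of the domain = syllable 4.
Primary stress: syllable 4 → bru.ste.ke.ˈbrop.mop.do.

4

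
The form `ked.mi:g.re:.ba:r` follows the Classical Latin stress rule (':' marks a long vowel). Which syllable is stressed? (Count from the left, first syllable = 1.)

Classical Latin: stress the penult if heavy (long vowel or closed), else the antepenult.
Weights: 2 mi:g H, 3 re: H, 4 ba:r H.
The penult (syllable 3, re:) is heavy, so it takes stress.
Stress on syllable 3: ked.mi:g.ˈre:.ba:r.

3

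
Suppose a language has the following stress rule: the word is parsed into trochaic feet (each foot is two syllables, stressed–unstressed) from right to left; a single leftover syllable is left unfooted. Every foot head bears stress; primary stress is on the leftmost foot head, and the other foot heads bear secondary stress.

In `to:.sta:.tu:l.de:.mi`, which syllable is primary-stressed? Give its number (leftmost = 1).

2

Parse right to left into trochaic (ˈσσ) feet: to: (ˈsta:.tu:l) (ˈde:.mi). Syllable 1 is left unfooted.
Foot heads (stressed positions): 2, 4.
End Rule Leftmost: primary stress on the leftmost head = syllable 2.
Primary stress: syllable 2 → to:.ˈsta:.tu:l.de:.mi.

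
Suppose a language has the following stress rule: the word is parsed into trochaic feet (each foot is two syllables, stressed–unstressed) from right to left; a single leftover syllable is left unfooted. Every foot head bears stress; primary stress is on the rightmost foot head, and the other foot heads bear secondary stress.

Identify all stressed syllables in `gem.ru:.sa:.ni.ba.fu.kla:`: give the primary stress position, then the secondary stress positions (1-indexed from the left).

Parse right to left into trochaic (ˈσσ) feet: gem (ˈru:.sa:) (ˈni.ba) (ˈfu.kla:). Syllable 1 is left unfooted.
Foot heads (stressed positions): 2, 4, 6.
End Rule Rightmost: primary stress on the rightmost head = syllable 6.
Secondary stress on 2, 4: gem.ˌru:.sa:.ˌni.ba.ˈfu.kla:.

primary 6, secondary 2, 4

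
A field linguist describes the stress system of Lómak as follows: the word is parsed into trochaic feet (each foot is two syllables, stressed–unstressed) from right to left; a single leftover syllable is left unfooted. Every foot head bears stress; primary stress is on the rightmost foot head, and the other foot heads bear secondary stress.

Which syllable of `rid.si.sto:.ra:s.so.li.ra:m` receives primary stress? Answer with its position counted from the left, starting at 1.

Parse right to left into trochaic (ˈσσ) feet: rid (ˈsi.sto:) (ˈra:s.so) (ˈli.ra:m). Syllable 1 is left unfooted.
Foot heads (stressed positions): 2, 4, 6.
End Rule Rightmost: primary stress on the rightmost head = syllable 6.
Primary stress: syllable 6 → rid.si.sto:.ra:s.so.ˈli.ra:m.

6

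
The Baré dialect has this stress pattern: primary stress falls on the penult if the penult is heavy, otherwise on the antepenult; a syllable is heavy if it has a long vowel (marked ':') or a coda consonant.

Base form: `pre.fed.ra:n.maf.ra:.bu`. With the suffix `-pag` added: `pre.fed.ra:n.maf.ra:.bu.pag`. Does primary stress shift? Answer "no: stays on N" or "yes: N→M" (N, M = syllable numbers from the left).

Base `pre.fed.ra:n.maf.ra:.bu` (6 syllables):
  Weights: 4 maf H, 5 ra: H, 6 bu L.
  The penult (syllable 5, ra:) is heavy, so it takes stress.
  → primary stress on syllable 5.
Suffixed `pre.fed.ra:n.maf.ra:.bu.pag` (7 syllables):
  Weights: 5 ra: H, 6 bu L, 7 pag H.
  The penult (syllable 6, bu) is light, so stress falls on the antepenult (syllable 5, ra:).
  → primary stress on syllable 5.

no: stays on 5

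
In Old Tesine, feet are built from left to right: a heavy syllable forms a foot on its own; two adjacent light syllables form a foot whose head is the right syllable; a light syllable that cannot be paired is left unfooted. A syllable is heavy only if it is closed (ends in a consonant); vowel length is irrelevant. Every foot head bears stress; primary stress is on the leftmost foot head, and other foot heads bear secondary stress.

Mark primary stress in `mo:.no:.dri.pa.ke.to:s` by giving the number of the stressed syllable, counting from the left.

2

Weights: 1 mo: L, 2 no: L, 3 dri L, 4 pa L, 5 ke L, 6 to:s H.
Parse left to right (heavy = foot alone; LL = one foot; stranded L unfooted): (mo:.ˈno:) (dri.ˈpa) ke (ˈto:s).
Foot heads: 2, 4, 6.
Primary stress on the leftmost head = syllable 2.
Primary stress: syllable 2 → mo:.ˈno:.dri.pa.ke.to:s.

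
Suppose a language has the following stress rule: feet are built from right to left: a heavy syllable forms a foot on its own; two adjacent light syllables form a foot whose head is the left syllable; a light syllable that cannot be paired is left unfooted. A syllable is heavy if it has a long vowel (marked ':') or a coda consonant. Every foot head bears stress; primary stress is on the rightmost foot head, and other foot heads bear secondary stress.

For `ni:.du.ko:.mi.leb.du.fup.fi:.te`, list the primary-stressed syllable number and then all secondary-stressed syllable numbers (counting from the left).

primary 8, secondary 1, 3, 5, 7

Weights: 1 ni: H, 2 du L, 3 ko: H, 4 mi L, 5 leb H, 6 du L, 7 fup H, 8 fi: H, 9 te L.
Parse right to left (heavy = foot alone; LL = one foot; stranded L unfooted): (ˈni:) du (ˈko:) mi (ˈleb) du (ˈfup) (ˈfi:) te.
Foot heads: 1, 3, 5, 7, 8.
Primary stress on the rightmost head = syllable 8.
Secondary stress on 1, 3, 5, 7: ˌni:.du.ˌko:.mi.ˌleb.du.ˌfup.ˈfi:.te.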